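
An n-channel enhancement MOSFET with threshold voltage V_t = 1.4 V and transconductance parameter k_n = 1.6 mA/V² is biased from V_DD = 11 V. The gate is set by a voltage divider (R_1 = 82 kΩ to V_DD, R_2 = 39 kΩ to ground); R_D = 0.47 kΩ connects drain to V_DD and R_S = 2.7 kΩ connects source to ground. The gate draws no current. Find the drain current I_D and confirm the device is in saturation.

I_D ≈ 0.5 mA

V_G = V_DD·R_2/(R_1+R_2) = 11×39/121 = 3.55 V.
Assume saturation: I_D = (k_n/2)(V_GS − V_t)² with V_GS = V_G − I_D·R_S = 3.55 − 2.7·I_D.
Substituting gives 5.83·I_D² − 10.3·I_D + 3.68 = 0, with roots I_D = 0.501 or 1.26 mA.
The root I_D = 1.26 mA gives V_GS = 0.145 V ≤ V_t, so take I_D = 0.501 mA.
Then V_GS = 2.19 V and V_DS = V_DD − I_D(R_D+R_S) = 11 − 0.501×3.17 = 9.41 V.
Saturation requires V_DS ≥ V_GS − V_t = 0.792 V; 9.41 ≥ 0.792 ✓.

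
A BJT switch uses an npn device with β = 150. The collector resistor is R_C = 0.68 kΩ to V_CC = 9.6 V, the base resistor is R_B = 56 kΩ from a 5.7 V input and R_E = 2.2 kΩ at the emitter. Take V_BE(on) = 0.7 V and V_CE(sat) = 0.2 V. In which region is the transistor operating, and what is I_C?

Assume active. Base-emitter loop: I_B = (V_BB − V_BE)/(R_B + (β+1)R_E) = (5.7 − 0.7)/(56 + 151×2.2) = 0.0129 mA.
I_C = β·I_B = 150×0.0129 = 1.93 mA.
V_CE = V_CC − I_C·R_C − I_E·R_E = 9.6 − 1.93×0.68 − 1.94×2.2 = 4.01 V > V_CE(sat), so the active-region assumption holds.

active; I_C ≈ 1.9 mA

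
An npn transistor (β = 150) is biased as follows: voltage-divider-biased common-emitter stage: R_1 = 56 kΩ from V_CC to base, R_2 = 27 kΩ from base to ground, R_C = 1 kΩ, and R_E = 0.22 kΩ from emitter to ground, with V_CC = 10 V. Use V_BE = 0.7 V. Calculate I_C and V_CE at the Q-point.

I_C ≈ 7.4 mA, V_CE ≈ 0.91 V

Thevenize the base divider: V_Th = V_CC·R_2/(R_1+R_2) = 10×27/83 = 3.25 V, R_Th = R_1‖R_2 = 18.2 kΩ.
Base-emitter loop: V_Th = I_B·R_Th + V_BE + (β+1)I_B·R_E, so I_B = (3.25 − 0.7) / (18.2 + 151×0.22) = 0.0496 mA.
I_C = β·I_B = 150×0.0496 = 7.45 mA, and I_E = (β+1)I_B = 7.49 mA.
V_CE = V_CC − I_C·R_C − I_E·R_E = 10 − 7.45×1 − 7.49×0.22 = 0.906 V.
V_CE = 0.906 V > 0.2 V confirms active-region operation.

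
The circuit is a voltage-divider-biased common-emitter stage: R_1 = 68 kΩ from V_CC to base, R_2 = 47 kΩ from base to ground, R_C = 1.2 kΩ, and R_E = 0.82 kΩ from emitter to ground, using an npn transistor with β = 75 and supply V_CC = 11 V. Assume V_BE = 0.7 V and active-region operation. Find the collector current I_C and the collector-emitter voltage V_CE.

Thevenize the base divider: V_Th = V_CC·R_2/(R_1+R_2) = 11×47/115 = 4.5 V, R_Th = R_1‖R_2 = 27.8 kΩ.
Base-emitter loop: V_Th = I_B·R_Th + V_BE + (β+1)I_B·R_E, so I_B = (4.5 − 0.7) / (27.8 + 76×0.82) = 0.0421 mA.
I_C = β·I_B = 75×0.0421 = 3.16 mA, and I_E = (β+1)I_B = 3.2 mA.
V_CE = V_CC − I_C·R_C − I_E·R_E = 11 − 3.16×1.2 − 3.2×0.82 = 4.58 V.
V_CE = 4.58 V > 0.2 V confirms active-region operation.

I_C ≈ 3.2 mA, V_CE ≈ 4.6 V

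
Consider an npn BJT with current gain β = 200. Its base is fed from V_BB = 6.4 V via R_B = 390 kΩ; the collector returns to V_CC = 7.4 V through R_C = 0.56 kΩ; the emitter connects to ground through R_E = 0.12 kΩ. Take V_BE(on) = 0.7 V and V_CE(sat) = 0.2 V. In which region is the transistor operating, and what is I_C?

Assume active. Base-emitter loop: I_B = (V_BB − V_BE)/(R_B + (β+1)R_E) = (6.4 − 0.7)/(390 + 201×0.12) = 0.0138 mA.
I_C = β·I_B = 200×0.0138 = 2.75 mA.
V_CE = V_CC − I_C·R_C − I_E·R_E = 7.4 − 2.75×0.56 − 2.77×0.12 = 5.53 V > V_CE(sat), so the active-region assumption holds.

active; I_C ≈ 2.8 mA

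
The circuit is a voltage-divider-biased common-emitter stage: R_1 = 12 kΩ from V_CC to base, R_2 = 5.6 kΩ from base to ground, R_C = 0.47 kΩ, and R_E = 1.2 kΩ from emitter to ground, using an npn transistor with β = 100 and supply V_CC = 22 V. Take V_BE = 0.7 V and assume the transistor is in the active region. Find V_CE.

Thevenize the base divider: V_Th = V_CC·R_2/(R_1+R_2) = 22×5.6/17.6 = 7 V, R_Th = R_1‖R_2 = 3.82 kΩ.
Base-emitter loop: V_Th = I_B·R_Th + V_BE + (β+1)I_B·R_E, so I_B = (7 − 0.7) / (3.82 + 101×1.2) = 0.0504 mA.
I_C = β·I_B = 100×0.0504 = 5.04 mA, and I_E = (β+1)I_B = 5.09 mA.
V_CE = V_CC − I_C·R_C − I_E·R_E = 22 − 5.04×0.47 − 5.09×1.2 = 13.5 V.
V_CE = 13.5 V > 0.2 V confirms active-region operation.

V_CE ≈ 14 V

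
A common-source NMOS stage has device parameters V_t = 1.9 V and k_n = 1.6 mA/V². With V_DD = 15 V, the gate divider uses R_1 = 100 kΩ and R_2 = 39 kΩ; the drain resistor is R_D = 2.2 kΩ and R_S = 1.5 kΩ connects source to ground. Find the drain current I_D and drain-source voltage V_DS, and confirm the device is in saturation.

V_G = V_DD·R_2/(R_1+R_2) = 15×39/139 = 4.21 V.
Assume saturation: I_D = (k_n/2)(V_GS − V_t)² with V_GS = V_G − I_D·R_S = 4.21 − 1.5·I_D.
Substituting gives 1.8·I_D² − 6.54·I_D + 4.26 = 0, with roots I_D = 0.851 or 2.78 mA.
The root I_D = 2.78 mA gives V_GS = 0.0351 V ≤ V_t, so take I_D = 0.851 mA.
Then V_GS = 2.93 V and V_DS = V_DD − I_D(R_D+R_S) = 15 − 0.851×3.7 = 11.8 V.
Saturation requires V_DS ≥ V_GS − V_t = 1.03 V; 11.8 ≥ 1.03 ✓.

I_D ≈ 0.85 mA, V_DS ≈ 12 V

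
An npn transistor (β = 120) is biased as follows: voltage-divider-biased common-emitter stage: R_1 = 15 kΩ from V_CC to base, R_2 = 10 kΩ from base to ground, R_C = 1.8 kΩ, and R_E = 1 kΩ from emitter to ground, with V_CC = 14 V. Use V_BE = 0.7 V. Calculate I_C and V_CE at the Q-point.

I_C ≈ 4.6 mA, V_CE ≈ 1 V

Thevenize the base divider: V_Th = V_CC·R_2/(R_1+R_2) = 14×10/25 = 5.6 V, R_Th = R_1‖R_2 = 6 kΩ.
Base-emitter loop: V_Th = I_B·R_Th + V_BE + (β+1)I_B·R_E, so I_B = (5.6 − 0.7) / (6 + 121×1) = 0.0386 mA.
I_C = β·I_B = 120×0.0386 = 4.63 mA, and I_E = (β+1)I_B = 4.67 mA.
V_CE = V_CC − I_C·R_C − I_E·R_E = 14 − 4.63×1.8 − 4.67×1 = 0.998 V.
V_CE = 0.998 V > 0.2 V confirms active-region operation.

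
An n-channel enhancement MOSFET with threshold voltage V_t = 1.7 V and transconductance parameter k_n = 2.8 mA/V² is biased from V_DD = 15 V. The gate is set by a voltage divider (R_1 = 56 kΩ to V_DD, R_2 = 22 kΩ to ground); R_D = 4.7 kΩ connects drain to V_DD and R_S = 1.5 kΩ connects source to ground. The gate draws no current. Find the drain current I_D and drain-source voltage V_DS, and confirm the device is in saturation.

V_G = V_DD·R_2/(R_1+R_2) = 15×22/78 = 4.23 V.
Assume saturation: I_D = (k_n/2)(V_GS − V_t)² with V_GS = V_G − I_D·R_S = 4.23 − 1.5·I_D.
Substituting gives 3.15·I_D² − 11.6·I_D + 8.97 = 0, with roots I_D = 1.1 or 2.59 mA.
The root I_D = 2.59 mA gives V_GS = 0.339 V ≤ V_t, so take I_D = 1.1 mA.
Then V_GS = 2.59 V and V_DS = V_DD − I_D(R_D+R_S) = 15 − 1.1×6.2 = 8.2 V.
Saturation requires V_DS ≥ V_GS − V_t = 0.885 V; 8.2 ≥ 0.885 ✓.

I_D ≈ 1.1 mA, V_DS ≈ 8.2 V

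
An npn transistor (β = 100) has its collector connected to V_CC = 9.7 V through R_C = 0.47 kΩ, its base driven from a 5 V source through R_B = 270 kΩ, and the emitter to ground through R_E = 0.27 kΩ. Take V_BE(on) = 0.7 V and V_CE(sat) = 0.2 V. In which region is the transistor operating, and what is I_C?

Assume active. Base-emitter loop: I_B = (V_BB − V_BE)/(R_B + (β+1)R_E) = (5 − 0.7)/(270 + 101×0.27) = 0.0145 mA.
I_C = β·I_B = 100×0.0145 = 1.45 mA.
V_CE = V_CC − I_C·R_C − I_E·R_E = 9.7 − 1.45×0.47 − 1.46×0.27 = 8.63 V > V_CE(sat), so the active-region assumption holds.

active; I_C ≈ 1.4 mA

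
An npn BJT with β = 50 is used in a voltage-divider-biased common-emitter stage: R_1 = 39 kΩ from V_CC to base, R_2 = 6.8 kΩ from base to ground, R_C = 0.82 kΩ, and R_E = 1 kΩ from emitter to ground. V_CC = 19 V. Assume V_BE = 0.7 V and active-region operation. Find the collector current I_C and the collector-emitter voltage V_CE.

I_C ≈ 1.9 mA, V_CE ≈ 16 V

Thevenize the base divider: V_Th = V_CC·R_2/(R_1+R_2) = 19×6.8/45.8 = 2.82 V, R_Th = R_1‖R_2 = 5.79 kΩ.
Base-emitter loop: V_Th = I_B·R_Th + V_BE + (β+1)I_B·R_E, so I_B = (2.82 − 0.7) / (5.79 + 51×1) = 0.0373 mA.
I_C = β·I_B = 50×0.0373 = 1.87 mA, and I_E = (β+1)I_B = 1.9 mA.
V_CE = V_CC − I_C·R_C − I_E·R_E = 19 − 1.87×0.82 − 1.9×1 = 15.6 V.
V_CE = 15.6 V > 0.2 V confirms active-region operation.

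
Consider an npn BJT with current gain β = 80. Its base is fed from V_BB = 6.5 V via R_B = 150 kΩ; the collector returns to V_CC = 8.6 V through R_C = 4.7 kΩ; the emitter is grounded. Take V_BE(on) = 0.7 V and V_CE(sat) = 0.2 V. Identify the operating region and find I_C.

Assume active: I_B = (6.5 − 0.7)/150 = 0.0387 mA, giving I_C = β·I_B = 3.09 mA.
But then V_CE = 8.6 − 3.09×4.7 = -5.94 V < V_CE(sat) = 0.2 V — impossible in the active region.
So the transistor is saturated. With V_CE = 0.2 V, I_C = (V_CC − 0.2)/R_C = 8.4/4.7 = 1.79 mA.
Check: β·I_B = 3.09 mA > I_C = 1.79 mA, confirming saturation.

saturation; I_C ≈ 1.8 mA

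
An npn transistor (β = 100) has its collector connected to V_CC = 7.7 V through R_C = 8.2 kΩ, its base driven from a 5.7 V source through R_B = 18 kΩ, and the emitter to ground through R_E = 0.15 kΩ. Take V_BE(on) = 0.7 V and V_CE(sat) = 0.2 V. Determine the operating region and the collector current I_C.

Assume active: I_B = (5.7 − 0.7)/(18 + 101×0.15) = 0.151 mA, I_C = β·I_B = 15.1 mA.
Then V_CE = 7.7 − 15.1×8.2 − 15.2×0.15 = -118 V < 0.2 V — the active assumption fails.
Re-solve with V_CE = 0.2 V. KCL at the emitter: V_E/R_E = (V_BB−0.7−V_E)/R_B + (V_CC−0.2−V_E)/R_C, giving V_E = 0.174 V.
I_C = (V_CC − 0.2 − V_E)/R_C = (7.5 − 0.174)/8.2 = 0.893 mA.
Check: I_B = (5 − 0.174)/18 = 0.268 mA, and β·I_B = 26.8 mA > I_C, confirming saturation.

saturation; I_C ≈ 0.89 mA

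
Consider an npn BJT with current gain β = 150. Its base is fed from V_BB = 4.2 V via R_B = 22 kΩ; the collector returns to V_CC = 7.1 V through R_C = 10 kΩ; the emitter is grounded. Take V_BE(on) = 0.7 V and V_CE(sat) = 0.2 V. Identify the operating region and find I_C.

saturation; I_C ≈ 0.69 mA

Assume active: I_B = (4.2 − 0.7)/22 = 0.159 mA, giving I_C = β·I_B = 23.9 mA.
But then V_CE = 7.1 − 23.9×10 = -232 V < V_CE(sat) = 0.2 V — impossible in the active region.
So the transistor is saturated. With V_CE = 0.2 V, I_C = (V_CC − 0.2)/R_C = 6.9/10 = 0.69 mA.
Check: β·I_B = 23.9 mA > I_C = 0.69 mA, confirming saturation.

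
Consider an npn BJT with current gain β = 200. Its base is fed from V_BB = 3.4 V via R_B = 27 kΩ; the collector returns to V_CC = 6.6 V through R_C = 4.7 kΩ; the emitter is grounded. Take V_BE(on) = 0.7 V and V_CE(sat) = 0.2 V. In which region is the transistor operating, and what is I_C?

saturation; I_C ≈ 1.4 mA

Assume active: I_B = (3.4 − 0.7)/27 = 0.1 mA, giving I_C = β·I_B = 20 mA.
But then V_CE = 6.6 − 20×4.7 = -87.4 V < V_CE(sat) = 0.2 V — impossible in the active region.
So the transistor is saturated. With V_CE = 0.2 V, I_C = (V_CC − 0.2)/R_C = 6.4/4.7 = 1.36 mA.
Check: β·I_B = 20 mA > I_C = 1.36 mA, confirming saturation.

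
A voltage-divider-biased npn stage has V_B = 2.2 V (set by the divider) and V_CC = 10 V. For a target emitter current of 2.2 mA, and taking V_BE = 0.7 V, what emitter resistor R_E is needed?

R_E ≈ 0.68 kΩ

V_E = V_B − V_BE = 2.2 − 0.7 = 1.5 V.
R_E = V_E / I_E = 1.5 / 2.2 = 0.682 kΩ.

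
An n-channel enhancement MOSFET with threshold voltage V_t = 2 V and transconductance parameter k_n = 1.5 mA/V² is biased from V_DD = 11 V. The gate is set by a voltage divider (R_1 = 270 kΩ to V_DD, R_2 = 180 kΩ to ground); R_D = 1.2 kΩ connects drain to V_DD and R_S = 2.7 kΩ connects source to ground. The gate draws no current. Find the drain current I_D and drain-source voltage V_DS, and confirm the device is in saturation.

I_D ≈ 0.57 mA, V_DS ≈ 8.8 V

V_G = V_DD·R_2/(R_1+R_2) = 11×180/450 = 4.4 V.
Assume saturation: I_D = (k_n/2)(V_GS − V_t)² with V_GS = V_G − I_D·R_S = 4.4 − 2.7·I_D.
Substituting gives 5.47·I_D² − 10.7·I_D + 4.32 = 0, with roots I_D = 0.567 or 1.39 mA.
The root I_D = 1.39 mA gives V_GS = 0.637 V ≤ V_t, so take I_D = 0.567 mA.
Then V_GS = 2.87 V and V_DS = V_DD − I_D(R_D+R_S) = 11 − 0.567×3.9 = 8.79 V.
Saturation requires V_DS ≥ V_GS − V_t = 0.869 V; 8.79 ≥ 0.869 ✓.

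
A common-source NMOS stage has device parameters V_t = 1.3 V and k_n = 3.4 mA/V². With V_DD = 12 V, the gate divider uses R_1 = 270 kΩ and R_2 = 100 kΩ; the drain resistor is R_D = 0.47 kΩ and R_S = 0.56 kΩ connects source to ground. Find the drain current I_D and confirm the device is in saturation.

V_G = V_DD·R_2/(R_1+R_2) = 12×100/370 = 3.24 V.
Assume saturation: I_D = (k_n/2)(V_GS − V_t)² with V_GS = V_G − I_D·R_S = 3.24 − 0.56·I_D.
Substituting gives 0.533·I_D² − 4.7·I_D + 6.42 = 0, with roots I_D = 1.69 or 7.13 mA.
The root I_D = 7.13 mA gives V_GS = -0.747 V ≤ V_t, so take I_D = 1.69 mA.
Then V_GS = 2.3 V and V_DS = V_DD − I_D(R_D+R_S) = 12 − 1.69×1.03 = 10.3 V.
Saturation requires V_DS ≥ V_GS − V_t = 0.997 V; 10.3 ≥ 0.997 ✓.

I_D ≈ 1.7 mA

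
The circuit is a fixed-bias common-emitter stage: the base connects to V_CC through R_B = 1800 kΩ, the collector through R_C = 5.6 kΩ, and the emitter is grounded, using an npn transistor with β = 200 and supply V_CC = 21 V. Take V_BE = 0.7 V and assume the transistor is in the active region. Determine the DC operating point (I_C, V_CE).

Base loop: V_CC = I_B·R_B + V_BE, so I_B = (21 − 0.7)/1800 kΩ = 0.0113 mA.
In the active region I_C = β·I_B = 200 × 0.0113 = 2.26 mA.
Collector loop: V_CE = V_CC − I_C·R_C = 21 − 2.26×5.6 = 8.37 V.
Since V_CE = 8.37 V > V_CE(sat) ≈ 0.2 V, the transistor is in the active region as assumed.

I_C ≈ 2.3 mA, V_CE ≈ 8.4 V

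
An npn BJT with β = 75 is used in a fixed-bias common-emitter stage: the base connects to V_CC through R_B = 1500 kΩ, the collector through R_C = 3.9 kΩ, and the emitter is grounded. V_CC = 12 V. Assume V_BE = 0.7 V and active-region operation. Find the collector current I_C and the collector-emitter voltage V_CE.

Base loop: V_CC = I_B·R_B + V_BE, so I_B = (12 − 0.7)/1500 kΩ = 0.00753 mA.
In the active region I_C = β·I_B = 75 × 0.00753 = 0.565 mA.
Collector loop: V_CE = V_CC − I_C·R_C = 12 − 0.565×3.9 = 9.8 V.
Since V_CE = 9.8 V > V_CE(sat) ≈ 0.2 V, the transistor is in the active region as assumed.

I_C ≈ 0.57 mA, V_CE ≈ 9.8 V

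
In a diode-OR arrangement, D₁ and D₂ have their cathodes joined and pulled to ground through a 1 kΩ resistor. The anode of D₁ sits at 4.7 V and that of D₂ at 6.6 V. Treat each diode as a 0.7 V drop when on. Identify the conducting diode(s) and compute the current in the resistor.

Only D₂ conducts; I_R ≈ 5.9 mA

Assume both conduct. Then node N would need to be at both 4.7−0.7 = 4 V and 6.6−0.7 = 5.9 V, which is impossible.
Assume only D₂ conducts: V_N = 6.6 − 0.7 = 5.9 V, so I_R = 5.9/1 = 5.9 mA.
Check D₁: its anode-to-cathode voltage is 4.7 − 5.9 = -1.2 V < 0.7 V, so it is off. The assumption is consistent.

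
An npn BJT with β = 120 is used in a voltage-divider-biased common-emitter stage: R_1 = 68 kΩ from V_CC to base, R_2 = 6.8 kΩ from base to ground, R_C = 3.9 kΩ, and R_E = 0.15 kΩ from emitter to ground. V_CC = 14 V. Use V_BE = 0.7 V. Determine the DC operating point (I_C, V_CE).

I_C ≈ 2.8 mA, V_CE ≈ 2.6 V

Thevenize the base divider: V_Th = V_CC·R_2/(R_1+R_2) = 14×6.8/74.8 = 1.27 V, R_Th = R_1‖R_2 = 6.18 kΩ.
Base-emitter loop: V_Th = I_B·R_Th + V_BE + (β+1)I_B·R_E, so I_B = (1.27 − 0.7) / (6.18 + 121×0.15) = 0.0235 mA.
I_C = β·I_B = 120×0.0235 = 2.82 mA, and I_E = (β+1)I_B = 2.85 mA.
V_CE = V_CC − I_C·R_C − I_E·R_E = 14 − 2.82×3.9 − 2.85×0.15 = 2.56 V.
V_CE = 2.56 V > 0.2 V confirms active-region operation.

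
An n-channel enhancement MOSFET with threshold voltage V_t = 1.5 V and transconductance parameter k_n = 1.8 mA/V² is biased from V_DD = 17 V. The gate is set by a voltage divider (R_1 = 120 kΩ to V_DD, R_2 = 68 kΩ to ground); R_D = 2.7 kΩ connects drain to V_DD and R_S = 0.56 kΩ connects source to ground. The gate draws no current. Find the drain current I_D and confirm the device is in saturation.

V_G = V_DD·R_2/(R_1+R_2) = 17×68/188 = 6.15 V.
Assume saturation: I_D = (k_n/2)(V_GS − V_t)² with V_GS = V_G − I_D·R_S = 6.15 − 0.56·I_D.
Substituting gives 0.282·I_D² − 5.69·I_D + 19.5 = 0, with roots I_D = 4.37 or 15.8 mA.
The root I_D = 15.8 mA gives V_GS = -2.69 V ≤ V_t, so take I_D = 4.37 mA.
Then V_GS = 3.7 V and V_DS = V_DD − I_D(R_D+R_S) = 17 − 4.37×3.26 = 2.76 V.
Saturation requires V_DS ≥ V_GS − V_t = 2.2 V; 2.76 ≥ 2.2 ✓.

I_D ≈ 4.4 mA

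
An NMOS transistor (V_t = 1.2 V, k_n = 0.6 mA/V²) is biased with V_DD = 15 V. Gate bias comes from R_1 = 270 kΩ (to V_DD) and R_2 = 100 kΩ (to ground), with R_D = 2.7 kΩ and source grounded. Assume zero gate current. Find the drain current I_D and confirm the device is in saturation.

V_G = V_DD·R_2/(R_1+R_2) = 15×100/370 = 4.05 V. With the source grounded, V_GS = V_G = 4.05 V.
Assume saturation: I_D = (k_n/2)(V_GS − V_t)² = (0.6/2)×(4.05 − 1.2)² = 0.3×2.85² = 2.44 mA.
V_DS = V_DD − I_D·R_D = 15 − 2.44×2.7 = 8.4 V.
Saturation requires V_DS ≥ V_GS − V_t = 2.85 V; 8.4 ≥ 2.85 ✓.

I_D ≈ 2.4 mA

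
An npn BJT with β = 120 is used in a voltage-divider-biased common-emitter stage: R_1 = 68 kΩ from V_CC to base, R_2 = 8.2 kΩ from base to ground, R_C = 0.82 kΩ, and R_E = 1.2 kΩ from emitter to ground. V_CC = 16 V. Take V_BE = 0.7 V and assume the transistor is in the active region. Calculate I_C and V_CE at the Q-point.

I_C ≈ 0.8 mA, V_CE ≈ 14 V

Thevenize the base divider: V_Th = V_CC·R_2/(R_1+R_2) = 16×8.2/76.2 = 1.72 V, R_Th = R_1‖R_2 = 7.32 kΩ.
Base-emitter loop: V_Th = I_B·R_Th + V_BE + (β+1)I_B·R_E, so I_B = (1.72 − 0.7) / (7.32 + 121×1.2) = 0.0067 mA.
I_C = β·I_B = 120×0.0067 = 0.804 mA, and I_E = (β+1)I_B = 0.811 mA.
V_CE = V_CC − I_C·R_C − I_E·R_E = 16 − 0.804×0.82 − 0.811×1.2 = 14.4 V.
V_CE = 14.4 V > 0.2 V confirms active-region operation.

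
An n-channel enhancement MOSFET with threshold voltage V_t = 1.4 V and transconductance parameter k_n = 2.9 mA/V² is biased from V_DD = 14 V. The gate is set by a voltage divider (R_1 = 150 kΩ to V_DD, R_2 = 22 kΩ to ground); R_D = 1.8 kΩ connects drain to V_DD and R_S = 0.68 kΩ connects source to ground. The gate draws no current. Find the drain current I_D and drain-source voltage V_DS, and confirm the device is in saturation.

I_D ≈ 0.13 mA, V_DS ≈ 14 V

V_G = V_DD·R_2/(R_1+R_2) = 14×22/172 = 1.79 V.
Assume saturation: I_D = (k_n/2)(V_GS − V_t)² with V_GS = V_G − I_D·R_S = 1.79 − 0.68·I_D.
Substituting gives 0.67·I_D² − 1.77·I_D + 0.221 = 0, with roots I_D = 0.132 or 2.51 mA.
The root I_D = 2.51 mA gives V_GS = 0.0846 V ≤ V_t, so take I_D = 0.132 mA.
Then V_GS = 1.7 V and V_DS = V_DD − I_D(R_D+R_S) = 14 − 0.132×2.48 = 13.7 V.
Saturation requires V_DS ≥ V_GS − V_t = 0.301 V; 13.7 ≥ 0.301 ✓.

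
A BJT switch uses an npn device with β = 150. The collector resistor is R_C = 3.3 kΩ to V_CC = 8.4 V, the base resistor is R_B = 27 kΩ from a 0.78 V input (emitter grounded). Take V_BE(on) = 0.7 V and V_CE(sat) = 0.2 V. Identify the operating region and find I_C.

active; I_C ≈ 0.44 mA

Assume active. Base-emitter loop: I_B = (V_BB − V_BE)/R_B = (0.78 − 0.7)/27 = 0.00296 mA.
I_C = β·I_B = 150×0.00296 = 0.444 mA.
V_CE = V_CC − I_C·R_C = 8.4 − 0.444×3.3 = 6.93 V > V_CE(sat), so the active-region assumption holds.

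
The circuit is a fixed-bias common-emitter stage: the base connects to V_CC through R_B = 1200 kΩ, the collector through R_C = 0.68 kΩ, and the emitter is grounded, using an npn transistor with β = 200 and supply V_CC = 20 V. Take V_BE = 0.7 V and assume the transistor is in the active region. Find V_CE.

V_CE ≈ 18 V

Base loop: V_CC = I_B·R_B + V_BE, so I_B = (20 − 0.7)/1200 kΩ = 0.0161 mA.
In the active region I_C = β·I_B = 200 × 0.0161 = 3.22 mA.
Collector loop: V_CE = V_CC − I_C·R_C = 20 − 3.22×0.68 = 17.8 V.
Since V_CE = 17.8 V > V_CE(sat) ≈ 0.2 V, the transistor is in the active region as assumed.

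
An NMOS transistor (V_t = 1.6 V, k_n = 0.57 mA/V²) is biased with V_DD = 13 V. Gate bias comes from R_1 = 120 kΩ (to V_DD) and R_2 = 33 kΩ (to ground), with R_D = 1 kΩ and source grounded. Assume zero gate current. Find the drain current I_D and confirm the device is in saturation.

I_D ≈ 0.41 mA

V_G = V_DD·R_2/(R_1+R_2) = 13×33/153 = 2.8 V. With the source grounded, V_GS = V_G = 2.8 V.
Assume saturation: I_D = (k_n/2)(V_GS − V_t)² = (0.57/2)×(2.8 − 1.6)² = 0.285×1.2² = 0.413 mA.
V_DS = V_DD − I_D·R_D = 13 − 0.413×1 = 12.6 V.
Saturation requires V_DS ≥ V_GS − V_t = 1.2 V; 12.6 ≥ 1.2 ✓.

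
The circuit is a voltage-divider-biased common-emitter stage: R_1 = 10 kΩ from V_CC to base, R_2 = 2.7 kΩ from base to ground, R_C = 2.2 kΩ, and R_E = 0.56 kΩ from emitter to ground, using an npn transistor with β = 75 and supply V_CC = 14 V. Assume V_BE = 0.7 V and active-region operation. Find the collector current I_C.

Thevenize the base divider: V_Th = V_CC·R_2/(R_1+R_2) = 14×2.7/12.7 = 2.98 V, R_Th = R_1‖R_2 = 2.13 kΩ.
Base-emitter loop: V_Th = I_B·R_Th + V_BE + (β+1)I_B·R_E, so I_B = (2.98 − 0.7) / (2.13 + 76×0.56) = 0.0509 mA.
I_C = β·I_B = 75×0.0509 = 3.82 mA, and I_E = (β+1)I_B = 3.87 mA.
V_CE = V_CC − I_C·R_C − I_E·R_E = 14 − 3.82×2.2 − 3.87×0.56 = 3.43 V.
V_CE = 3.43 V > 0.2 V confirms active-region operation.

I_C ≈ 3.8 mA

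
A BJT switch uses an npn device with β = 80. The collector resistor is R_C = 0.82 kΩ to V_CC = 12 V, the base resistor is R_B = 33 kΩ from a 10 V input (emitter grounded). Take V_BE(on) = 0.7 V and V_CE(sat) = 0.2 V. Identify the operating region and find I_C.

saturation; I_C ≈ 14 mA

Assume active: I_B = (10 − 0.7)/33 = 0.282 mA, giving I_C = β·I_B = 22.5 mA.
But then V_CE = 12 − 22.5×0.82 = -6.49 V < V_CE(sat) = 0.2 V — impossible in the active region.
So the transistor is saturated. With V_CE = 0.2 V, I_C = (V_CC − 0.2)/R_C = 11.8/0.82 = 14.4 mA.
Check: β·I_B = 22.5 mA > I_C = 14.4 mA, confirming saturation.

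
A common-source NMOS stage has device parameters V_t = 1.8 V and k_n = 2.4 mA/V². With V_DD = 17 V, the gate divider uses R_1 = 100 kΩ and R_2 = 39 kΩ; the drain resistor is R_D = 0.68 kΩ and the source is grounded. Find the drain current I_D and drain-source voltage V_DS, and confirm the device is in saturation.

V_G = V_DD·R_2/(R_1+R_2) = 17×39/139 = 4.77 V. With the source grounded, V_GS = V_G = 4.77 V.
Assume saturation: I_D = (k_n/2)(V_GS − V_t)² = (2.4/2)×(4.77 − 1.8)² = 1.2×2.97² = 10.6 mA.
V_DS = V_DD − I_D·R_D = 17 − 10.6×0.68 = 9.8 V.
Saturation requires V_DS ≥ V_GS − V_t = 2.97 V; 9.8 ≥ 2.97 ✓.

I_D ≈ 11 mA, V_DS ≈ 9.8 V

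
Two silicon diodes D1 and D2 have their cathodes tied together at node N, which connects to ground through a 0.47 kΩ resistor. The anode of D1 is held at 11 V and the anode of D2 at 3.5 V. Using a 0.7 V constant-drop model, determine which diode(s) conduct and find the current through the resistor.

Only D1 conducts; I_R ≈ 22 mA

Assume both conduct. Then node N would need to be at both 11−0.7 = 10.3 V and 3.5−0.7 = 2.8 V, which is impossible.
Assume only D1 conducts: V_N = 11 − 0.7 = 10.3 V, so I_R = 10.3/0.47 = 21.9 mA.
Check D2: its anode-to-cathode voltage is 3.5 − 10.3 = -6.8 V < 0.7 V, so it is off. The assumption is consistent.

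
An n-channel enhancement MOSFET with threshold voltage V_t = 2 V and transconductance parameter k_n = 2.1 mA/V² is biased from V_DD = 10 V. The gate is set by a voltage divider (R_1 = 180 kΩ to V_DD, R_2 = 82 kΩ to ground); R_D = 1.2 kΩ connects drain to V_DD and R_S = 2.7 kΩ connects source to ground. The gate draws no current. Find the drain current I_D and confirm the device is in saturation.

I_D ≈ 0.24 mA

V_G = V_DD·R_2/(R_1+R_2) = 10×82/262 = 3.13 V.
Assume saturation: I_D = (k_n/2)(V_GS − V_t)² with V_GS = V_G − I_D·R_S = 3.13 − 2.7·I_D.
Substituting gives 7.65·I_D² − 7.41·I_D + 1.34 = 0, with roots I_D = 0.241 or 0.727 mA.
The root I_D = 0.727 mA gives V_GS = 1.17 V ≤ V_t, so take I_D = 0.241 mA.
Then V_GS = 2.48 V and V_DS = V_DD − I_D(R_D+R_S) = 10 − 0.241×3.9 = 9.06 V.
Saturation requires V_DS ≥ V_GS − V_t = 0.479 V; 9.06 ≥ 0.479 ✓.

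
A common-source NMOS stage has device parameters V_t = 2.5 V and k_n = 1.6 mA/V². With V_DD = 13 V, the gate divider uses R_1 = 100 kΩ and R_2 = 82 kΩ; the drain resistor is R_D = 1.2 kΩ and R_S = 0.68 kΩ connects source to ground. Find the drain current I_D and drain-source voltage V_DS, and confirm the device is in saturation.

V_G = V_DD·R_2/(R_1+R_2) = 13×82/182 = 5.86 V.
Assume saturation: I_D = (k_n/2)(V_GS − V_t)² with V_GS = V_G − I_D·R_S = 5.86 − 0.68·I_D.
Substituting gives 0.37·I_D² − 4.65·I_D + 9.02 = 0, with roots I_D = 2.39 or 10.2 mA.
The root I_D = 10.2 mA gives V_GS = -1.07 V ≤ V_t, so take I_D = 2.39 mA.
Then V_GS = 4.23 V and V_DS = V_DD − I_D(R_D+R_S) = 13 − 2.39×1.88 = 8.5 V.
Saturation requires V_DS ≥ V_GS − V_t = 1.73 V; 8.5 ≥ 1.73 ✓.

I_D ≈ 2.4 mA, V_DS ≈ 8.5 V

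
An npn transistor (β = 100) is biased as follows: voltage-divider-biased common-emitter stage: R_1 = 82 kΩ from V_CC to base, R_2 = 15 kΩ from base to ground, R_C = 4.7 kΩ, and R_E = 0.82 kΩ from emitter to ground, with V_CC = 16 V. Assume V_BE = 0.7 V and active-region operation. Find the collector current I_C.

I_C ≈ 1.9 mA

Thevenize the base divider: V_Th = V_CC·R_2/(R_1+R_2) = 16×15/97 = 2.47 V, R_Th = R_1‖R_2 = 12.7 kΩ.
Base-emitter loop: V_Th = I_B·R_Th + V_BE + (β+1)I_B·R_E, so I_B = (2.47 − 0.7) / (12.7 + 101×0.82) = 0.0186 mA.
I_C = β·I_B = 100×0.0186 = 1.86 mA, and I_E = (β+1)I_B = 1.88 mA.
V_CE = V_CC − I_C·R_C − I_E·R_E = 16 − 1.86×4.7 − 1.88×0.82 = 5.73 V.
V_CE = 5.73 V > 0.2 V confirms active-region operation.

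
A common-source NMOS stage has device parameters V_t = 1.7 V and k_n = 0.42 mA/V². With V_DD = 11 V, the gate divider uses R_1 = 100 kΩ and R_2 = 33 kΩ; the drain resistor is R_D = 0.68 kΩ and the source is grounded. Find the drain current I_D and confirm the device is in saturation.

I_D ≈ 0.22 mA

V_G = V_DD·R_2/(R_1+R_2) = 11×33/133 = 2.73 V. With the source grounded, V_GS = V_G = 2.73 V.
Assume saturation: I_D = (k_n/2)(V_GS − V_t)² = (0.42/2)×(2.73 − 1.7)² = 0.21×1.03² = 0.222 mA.
V_DS = V_DD − I_D·R_D = 11 − 0.222×0.68 = 10.8 V.
Saturation requires V_DS ≥ V_GS − V_t = 1.03 V; 10.8 ≥ 1.03 ✓.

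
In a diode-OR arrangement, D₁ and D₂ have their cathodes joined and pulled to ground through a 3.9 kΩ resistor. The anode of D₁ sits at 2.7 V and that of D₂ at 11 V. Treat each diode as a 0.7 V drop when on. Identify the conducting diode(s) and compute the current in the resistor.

Only D₂ conducts; I_R ≈ 2.6 mA

Assume both conduct. Then node N would need to be at both 2.7−0.7 = 2 V and 11−0.7 = 10.3 V, which is impossible.
Assume only D₂ conducts: V_N = 11 − 0.7 = 10.3 V, so I_R = 10.3/3.9 = 2.64 mA.
Check D₁: its anode-to-cathode voltage is 2.7 − 10.3 = -7.6 V < 0.7 V, so it is off. The assumption is consistent.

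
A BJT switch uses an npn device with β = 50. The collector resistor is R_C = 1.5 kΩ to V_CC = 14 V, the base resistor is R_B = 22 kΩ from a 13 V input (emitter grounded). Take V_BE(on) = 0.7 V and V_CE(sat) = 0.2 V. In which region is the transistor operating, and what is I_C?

Assume active: I_B = (13 − 0.7)/22 = 0.559 mA, giving I_C = β·I_B = 28 mA.
But then V_CE = 14 − 28×1.5 = -27.9 V < V_CE(sat) = 0.2 V — impossible in the active region.
So the transistor is saturated. With V_CE = 0.2 V, I_C = (V_CC − 0.2)/R_C = 13.8/1.5 = 9.2 mA.
Check: β·I_B = 28 mA > I_C = 9.2 mA, confirming saturation.

saturation; I_C ≈ 9.2 mA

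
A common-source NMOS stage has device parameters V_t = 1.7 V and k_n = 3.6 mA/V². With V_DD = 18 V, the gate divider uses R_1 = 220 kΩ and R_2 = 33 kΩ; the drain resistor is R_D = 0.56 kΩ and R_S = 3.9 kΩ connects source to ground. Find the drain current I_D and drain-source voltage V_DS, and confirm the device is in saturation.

I_D ≈ 0.1 mA, V_DS ≈ 18 V

V_G = V_DD·R_2/(R_1+R_2) = 18×33/253 = 2.35 V.
Assume saturation: I_D = (k_n/2)(V_GS − V_t)² with V_GS = V_G − I_D·R_S = 2.35 − 3.9·I_D.
Substituting gives 27.4·I_D² − 10.1·I_D + 0.755 = 0, with roots I_D = 0.104 or 0.264 mA.
The root I_D = 0.264 mA gives V_GS = 1.32 V ≤ V_t, so take I_D = 0.104 mA.
Then V_GS = 1.94 V and V_DS = V_DD − I_D(R_D+R_S) = 18 − 0.104×4.46 = 17.5 V.
Saturation requires V_DS ≥ V_GS − V_t = 0.241 V; 17.5 ≥ 0.241 ✓.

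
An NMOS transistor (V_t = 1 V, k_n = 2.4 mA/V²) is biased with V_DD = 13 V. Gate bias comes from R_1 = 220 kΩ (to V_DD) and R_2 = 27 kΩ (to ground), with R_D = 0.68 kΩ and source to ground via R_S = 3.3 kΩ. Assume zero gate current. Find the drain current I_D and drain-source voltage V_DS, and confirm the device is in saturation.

V_G = V_DD·R_2/(R_1+R_2) = 13×27/247 = 1.42 V.
Assume saturation: I_D = (k_n/2)(V_GS − V_t)² with V_GS = V_G − I_D·R_S = 1.42 − 3.3·I_D.
Substituting gives 13.1·I_D² − 4.33·I_D + 0.213 = 0, with roots I_D = 0.0599 or 0.272 mA.
The root I_D = 0.272 mA gives V_GS = 0.524 V ≤ V_t, so take I_D = 0.0599 mA.
Then V_GS = 1.22 V and V_DS = V_DD − I_D(R_D+R_S) = 13 − 0.0599×3.98 = 12.8 V.
Saturation requires V_DS ≥ V_GS − V_t = 0.223 V; 12.8 ≥ 0.223 ✓.

I_D ≈ 0.06 mA, V_DS ≈ 13 V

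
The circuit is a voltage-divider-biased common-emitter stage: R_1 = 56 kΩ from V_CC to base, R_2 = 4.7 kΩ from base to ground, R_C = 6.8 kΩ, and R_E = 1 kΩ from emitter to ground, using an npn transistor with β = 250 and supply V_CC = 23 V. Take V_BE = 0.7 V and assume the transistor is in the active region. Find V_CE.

V_CE ≈ 15 V

Thevenize the base divider: V_Th = V_CC·R_2/(R_1+R_2) = 23×4.7/60.7 = 1.78 V, R_Th = R_1‖R_2 = 4.34 kΩ.
Base-emitter loop: V_Th = I_B·R_Th + V_BE + (β+1)I_B·R_E, so I_B = (1.78 − 0.7) / (4.34 + 251×1) = 0.00423 mA.
I_C = β·I_B = 250×0.00423 = 1.06 mA, and I_E = (β+1)I_B = 1.06 mA.
V_CE = V_CC − I_C·R_C − I_E·R_E = 23 − 1.06×6.8 − 1.06×1 = 14.7 V.
V_CE = 14.7 V > 0.2 V confirms active-region operation.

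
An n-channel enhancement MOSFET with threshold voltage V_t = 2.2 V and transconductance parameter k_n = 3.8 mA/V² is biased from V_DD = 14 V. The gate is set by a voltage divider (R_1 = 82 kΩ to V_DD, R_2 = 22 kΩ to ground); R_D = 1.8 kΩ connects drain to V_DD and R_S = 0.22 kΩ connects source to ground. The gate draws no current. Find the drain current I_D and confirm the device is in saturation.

I_D ≈ 0.7 mA

V_G = V_DD·R_2/(R_1+R_2) = 14×22/104 = 2.96 V.
Assume saturation: I_D = (k_n/2)(V_GS − V_t)² with V_GS = V_G − I_D·R_S = 2.96 − 0.22·I_D.
Substituting gives 0.092·I_D² − 1.64·I_D + 1.1 = 0, with roots I_D = 0.701 or 17.1 mA.
The root I_D = 17.1 mA gives V_GS = -0.8 V ≤ V_t, so take I_D = 0.701 mA.
Then V_GS = 2.81 V and V_DS = V_DD − I_D(R_D+R_S) = 14 − 0.701×2.02 = 12.6 V.
Saturation requires V_DS ≥ V_GS − V_t = 0.607 V; 12.6 ≥ 0.607 ✓.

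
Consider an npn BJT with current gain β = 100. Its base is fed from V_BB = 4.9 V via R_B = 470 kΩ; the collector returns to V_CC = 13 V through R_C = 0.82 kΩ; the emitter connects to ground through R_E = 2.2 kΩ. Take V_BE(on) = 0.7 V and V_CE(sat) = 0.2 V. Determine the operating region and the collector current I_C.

Assume active. Base-emitter loop: I_B = (V_BB − V_BE)/(R_B + (β+1)R_E) = (4.9 − 0.7)/(470 + 101×2.2) = 0.00607 mA.
I_C = β·I_B = 100×0.00607 = 0.607 mA.
V_CE = V_CC − I_C·R_C − I_E·R_E = 13 − 0.607×0.82 − 0.613×2.2 = 11.2 V > V_CE(sat), so the active-region assumption holds.

active; I_C ≈ 0.61 mA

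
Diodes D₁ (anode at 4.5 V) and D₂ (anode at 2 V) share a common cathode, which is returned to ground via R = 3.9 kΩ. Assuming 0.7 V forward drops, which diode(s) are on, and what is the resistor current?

Only D₁ conducts; I_R ≈ 0.97 mA

Assume both conduct. Then node N would need to be at both 4.5−0.7 = 3.8 V and 2−0.7 = 1.3 V, which is impossible.
Assume only D₁ conducts: V_N = 4.5 − 0.7 = 3.8 V, so I_R = 3.8/3.9 = 0.974 mA.
Check D₂: its anode-to-cathode voltage is 2 − 3.8 = -1.8 V < 0.7 V, so it is off. The assumption is consistent.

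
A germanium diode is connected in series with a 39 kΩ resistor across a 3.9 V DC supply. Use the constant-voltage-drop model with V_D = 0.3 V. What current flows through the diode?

KVL around the loop: 3.9 = V_D + I·R = 0.3 + I × 39 kΩ.
So I = (3.9 − 0.3) / 39 kΩ = 3.6 / 39 = 0.0923 mA.

I ≈ 0.092 mA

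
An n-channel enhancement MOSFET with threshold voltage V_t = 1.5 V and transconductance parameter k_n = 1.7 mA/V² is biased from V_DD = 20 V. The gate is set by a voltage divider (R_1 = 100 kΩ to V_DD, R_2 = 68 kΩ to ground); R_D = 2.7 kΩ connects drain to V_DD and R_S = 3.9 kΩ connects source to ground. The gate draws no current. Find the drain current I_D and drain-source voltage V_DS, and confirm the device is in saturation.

I_D ≈ 1.4 mA, V_DS ≈ 11 V

V_G = V_DD·R_2/(R_1+R_2) = 20×68/168 = 8.1 V.
Assume saturation: I_D = (k_n/2)(V_GS − V_t)² with V_GS = V_G − I_D·R_S = 8.1 − 3.9·I_D.
Substituting gives 12.9·I_D² − 44.7·I_D + 37 = 0, with roots I_D = 1.37 or 2.09 mA.
The root I_D = 2.09 mA gives V_GS = -0.0694 V ≤ V_t, so take I_D = 1.37 mA.
Then V_GS = 2.77 V and V_DS = V_DD − I_D(R_D+R_S) = 20 − 1.37×6.6 = 11 V.
Saturation requires V_DS ≥ V_GS − V_t = 1.27 V; 11 ≥ 1.27 ✓.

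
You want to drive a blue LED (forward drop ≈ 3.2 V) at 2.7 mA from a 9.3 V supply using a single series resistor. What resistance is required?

The resistor drops V_S − V_D = 9.3 − 3.2 = 6.1 V at 2.7 mA.
R = 6.1 V / 2.7 mA = 2.26 kΩ.

R ≈ 2.3 kΩ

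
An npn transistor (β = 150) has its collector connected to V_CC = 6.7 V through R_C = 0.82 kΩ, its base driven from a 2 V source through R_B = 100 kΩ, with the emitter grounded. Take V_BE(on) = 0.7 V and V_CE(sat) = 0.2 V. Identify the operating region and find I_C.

Assume active. Base-emitter loop: I_B = (V_BB − V_BE)/R_B = (2 − 0.7)/100 = 0.013 mA.
I_C = β·I_B = 150×0.013 = 1.95 mA.
V_CE = V_CC − I_C·R_C = 6.7 − 1.95×0.82 = 5.1 V > V_CE(sat), so the active-region assumption holds.

active; I_C ≈ 2 mA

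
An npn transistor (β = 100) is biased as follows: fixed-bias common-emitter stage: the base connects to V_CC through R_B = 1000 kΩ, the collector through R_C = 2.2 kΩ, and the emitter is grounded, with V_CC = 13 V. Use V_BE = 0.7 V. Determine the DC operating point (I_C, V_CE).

Base loop: V_CC = I_B·R_B + V_BE, so I_B = (13 − 0.7)/1000 kΩ = 0.0123 mA.
In the active region I_C = β·I_B = 100 × 0.0123 = 1.23 mA.
Collector loop: V_CE = V_CC − I_C·R_C = 13 − 1.23×2.2 = 10.3 V.
Since V_CE = 10.3 V > V_CE(sat) ≈ 0.2 V, the transistor is in the active region as assumed.

I_C ≈ 1.2 mA, V_CE ≈ 10 V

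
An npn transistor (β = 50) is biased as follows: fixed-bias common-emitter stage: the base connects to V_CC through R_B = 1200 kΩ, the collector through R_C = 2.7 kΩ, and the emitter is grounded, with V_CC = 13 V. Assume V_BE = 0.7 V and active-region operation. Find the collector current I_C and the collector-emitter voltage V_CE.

I_C ≈ 0.51 mA, V_CE ≈ 12 V

Base loop: V_CC = I_B·R_B + V_BE, so I_B = (13 − 0.7)/1200 kΩ = 0.0103 mA.
In the active region I_C = β·I_B = 50 × 0.0103 = 0.513 mA.
Collector loop: V_CE = V_CC − I_C·R_C = 13 − 0.513×2.7 = 11.6 V.
Since V_CE = 11.6 V > V_CE(sat) ≈ 0.2 V, the transistor is in the active region as assumed.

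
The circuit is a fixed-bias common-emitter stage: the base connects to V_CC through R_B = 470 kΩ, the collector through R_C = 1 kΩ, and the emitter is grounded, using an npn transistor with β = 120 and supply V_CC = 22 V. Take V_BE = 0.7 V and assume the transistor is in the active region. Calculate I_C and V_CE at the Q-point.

Base loop: V_CC = I_B·R_B + V_BE, so I_B = (22 − 0.7)/470 kΩ = 0.0453 mA.
In the active region I_C = β·I_B = 120 × 0.0453 = 5.44 mA.
Collector loop: V_CE = V_CC − I_C·R_C = 22 − 5.44×1 = 16.6 V.
Since V_CE = 16.6 V > V_CE(sat) ≈ 0.2 V, the transistor is in the active region as assumed.

I_C ≈ 5.4 mA, V_CE ≈ 17 V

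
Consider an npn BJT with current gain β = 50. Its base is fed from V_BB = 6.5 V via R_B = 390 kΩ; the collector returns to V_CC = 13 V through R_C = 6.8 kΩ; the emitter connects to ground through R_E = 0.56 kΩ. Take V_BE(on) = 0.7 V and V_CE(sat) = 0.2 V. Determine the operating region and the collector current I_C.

Assume active. Base-emitter loop: I_B = (V_BB − V_BE)/(R_B + (β+1)R_E) = (6.5 − 0.7)/(390 + 51×0.56) = 0.0139 mA.
I_C = β·I_B = 50×0.0139 = 0.693 mA.
V_CE = V_CC − I_C·R_C − I_E·R_E = 13 − 0.693×6.8 − 0.707×0.56 = 7.89 V > V_CE(sat), so the active-region assumption holds.

active; I_C ≈ 0.69 mA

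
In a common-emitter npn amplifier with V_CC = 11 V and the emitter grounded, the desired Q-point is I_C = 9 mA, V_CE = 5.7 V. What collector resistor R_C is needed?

R_C ≈ 0.59 kΩ

Collector loop: V_CC = I_C·R_C + V_CE.
R_C = (V_CC − V_CE)/I_C = (11 − 5.7)/9 = 0.589 kΩ.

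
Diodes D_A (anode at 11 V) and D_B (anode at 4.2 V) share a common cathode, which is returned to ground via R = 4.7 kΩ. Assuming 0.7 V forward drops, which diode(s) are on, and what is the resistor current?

Only D_A conducts; I_R ≈ 2.2 mA

Assume both conduct. Then node N would need to be at both 11−0.7 = 10.3 V and 4.2−0.7 = 3.5 V, which is impossible.
Assume only D_A conducts: V_N = 11 − 0.7 = 10.3 V, so I_R = 10.3/4.7 = 2.19 mA.
Check D_B: its anode-to-cathode voltage is 4.2 − 10.3 = -6.1 V < 0.7 V, so it is off. The assumption is consistent.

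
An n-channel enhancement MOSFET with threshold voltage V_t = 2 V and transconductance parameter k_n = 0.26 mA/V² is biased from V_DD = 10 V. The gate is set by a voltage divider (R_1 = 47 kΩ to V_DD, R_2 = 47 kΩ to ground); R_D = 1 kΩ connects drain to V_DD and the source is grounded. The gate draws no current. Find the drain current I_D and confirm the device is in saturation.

V_G = V_DD·R_2/(R_1+R_2) = 10×47/94 = 5 V. With the source grounded, V_GS = V_G = 5 V.
Assume saturation: I_D = (k_n/2)(V_GS − V_t)² = (0.26/2)×(5 − 2)² = 0.13×3² = 1.17 mA.
V_DS = V_DD − I_D·R_D = 10 − 1.17×1 = 8.83 V.
Saturation requires V_DS ≥ V_GS − V_t = 3 V; 8.83 ≥ 3 ✓.

I_D ≈ 1.2 mA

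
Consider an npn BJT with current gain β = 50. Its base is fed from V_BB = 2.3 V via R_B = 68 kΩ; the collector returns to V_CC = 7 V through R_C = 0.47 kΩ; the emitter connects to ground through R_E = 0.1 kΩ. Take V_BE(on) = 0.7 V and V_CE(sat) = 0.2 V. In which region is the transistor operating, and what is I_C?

active; I_C ≈ 1.1 mA

Assume active. Base-emitter loop: I_B = (V_BB − V_BE)/(R_B + (β+1)R_E) = (2.3 − 0.7)/(68 + 51×0.1) = 0.0219 mA.
I_C = β·I_B = 50×0.0219 = 1.09 mA.
V_CE = V_CC − I_C·R_C − I_E·R_E = 7 − 1.09×0.47 − 1.12×0.1 = 6.37 V > V_CE(sat), so the active-region assumption holds.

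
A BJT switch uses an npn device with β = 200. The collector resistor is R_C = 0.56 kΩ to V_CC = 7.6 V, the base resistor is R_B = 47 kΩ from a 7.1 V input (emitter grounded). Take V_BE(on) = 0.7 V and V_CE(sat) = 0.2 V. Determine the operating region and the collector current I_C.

Assume active: I_B = (7.1 − 0.7)/47 = 0.136 mA, giving I_C = β·I_B = 27.2 mA.
But then V_CE = 7.6 − 27.2×0.56 = -7.65 V < V_CE(sat) = 0.2 V — impossible in the active region.
So the transistor is saturated. With V_CE = 0.2 V, I_C = (V_CC − 0.2)/R_C = 7.4/0.56 = 13.2 mA.
Check: β·I_B = 27.2 mA > I_C = 13.2 mA, confirming saturation.

saturation; I_C ≈ 13 mA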